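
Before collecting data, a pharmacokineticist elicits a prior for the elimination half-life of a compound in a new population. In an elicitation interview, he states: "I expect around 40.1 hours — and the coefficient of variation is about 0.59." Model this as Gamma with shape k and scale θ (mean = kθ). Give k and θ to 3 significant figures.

k ≈ 2.87, θ ≈ 14

For Gamma(k, scale θ): mean = kθ, variance = kθ², so CV = 1/√k.
CV = 0.59, hence k = 1/CV² = 2.87.
Then θ = mean/k = 40.1/2.87 = 14.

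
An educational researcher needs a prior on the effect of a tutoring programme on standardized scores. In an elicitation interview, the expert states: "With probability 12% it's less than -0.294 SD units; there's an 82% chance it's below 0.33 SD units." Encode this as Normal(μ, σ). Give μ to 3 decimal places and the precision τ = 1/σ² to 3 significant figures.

μ = 0.057, τ = 11.2

The p-quantile of Normal(μ,σ) is μ + z_p·σ, with z_{0.12} = -1.175 and z_{0.82} = 0.9154.
Eliminate σ: μ = (z₂·x₁ − z₁·x₂)/(z₂ − z₁) = (0.9154·-0.294 − (-1.175)·0.33)/2.09 = 0.057.
Then σ = (x₂ − x₁)/(z₂ − z₁) = (0.33 − -0.294)/2.09 = 0.299.
Precision τ = 1/σ² = 1/0.2985² = 11.2.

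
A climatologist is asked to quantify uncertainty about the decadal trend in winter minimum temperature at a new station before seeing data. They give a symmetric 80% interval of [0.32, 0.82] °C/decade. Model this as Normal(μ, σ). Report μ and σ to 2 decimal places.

A symmetric 80% interval runs μ ± z·σ with z = 1.282.
Half-width = 0.25, so σ = 0.25/1.282 = 0.20.
μ is the interval midpoint, 0.57.

μ = 0.57, σ = 0.20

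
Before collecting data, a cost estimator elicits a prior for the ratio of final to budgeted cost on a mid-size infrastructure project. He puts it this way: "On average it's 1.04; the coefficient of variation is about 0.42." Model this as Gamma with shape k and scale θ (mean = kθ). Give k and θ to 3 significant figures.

k ≈ 5.67, θ ≈ 0.183

For Gamma(k, scale θ): mean = kθ, variance = kθ², so CV = 1/√k.
CV = 0.42, hence k = 1/CV² = 5.67.
Then θ = mean/k = 1.04/5.67 = 0.183.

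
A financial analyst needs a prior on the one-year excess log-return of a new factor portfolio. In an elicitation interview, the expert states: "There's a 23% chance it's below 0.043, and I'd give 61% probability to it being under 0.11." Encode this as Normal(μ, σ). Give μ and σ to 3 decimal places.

The p-quantile of Normal(μ,σ) is μ + z_p·σ, with z_{0.23} = -0.7388 and z_{0.61} = 0.2793.
Eliminate σ: μ = (z₂·x₁ − z₁·x₂)/(z₂ − z₁) = (0.2793·0.043 − (-0.7388)·0.11)/1.018 = 0.092.
Then σ = (x₂ − x₁)/(z₂ − z₁) = (0.11 − 0.043)/1.018 = 0.066.

μ = 0.092, σ = 0.066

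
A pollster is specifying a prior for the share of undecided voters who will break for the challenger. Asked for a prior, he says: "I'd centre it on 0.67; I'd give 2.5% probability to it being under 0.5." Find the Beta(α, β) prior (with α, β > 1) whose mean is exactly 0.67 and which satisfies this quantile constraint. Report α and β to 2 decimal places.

With mean 0.67 fixed, write α = 0.67s, β = 0.33s where s = α+β.
Need P(θ < 0.5) = 0.025 under Beta(0.67s, 0.33s). Normal approximation: (q−m)/√(m(1−m)/s) ≈ z_{0.025} = -1.96, so s ≈ 0.67·0.33·(-1.96)²/(0.5−0.67)² = 29.4.
At s = 29.4: P(θ<0.5) ≈ 0.029. Adjusting to match 0.025 gives s ≈ 31.68.
So α = 0.67·31.68 ≈ 21.23, β = 0.33·31.68 ≈ 10.46.

α ≈ 21.23, β ≈ 10.46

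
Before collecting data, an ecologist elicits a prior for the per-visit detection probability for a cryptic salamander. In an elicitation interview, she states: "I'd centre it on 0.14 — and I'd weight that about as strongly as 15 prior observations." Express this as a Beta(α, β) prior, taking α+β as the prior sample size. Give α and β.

α = 2.1, β = 12.9

Under the effective-sample-size interpretation, Beta(α, β) has prior mean α/(α+β) and prior sample size α+β.
So α+β = 15 and α/(α+β) = 0.14, giving α = 0.14·15 = 2.1 and β = 15 − 2.1 = 12.9.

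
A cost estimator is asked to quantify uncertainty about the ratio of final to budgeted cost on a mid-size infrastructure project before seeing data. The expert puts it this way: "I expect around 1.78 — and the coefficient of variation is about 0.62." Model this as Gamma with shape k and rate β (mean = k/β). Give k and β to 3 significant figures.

k ≈ 2.6, β ≈ 1.46

For Gamma(k, rate β): mean = k/β, variance = k/β², so CV = 1/√k.
CV = 0.62, hence k = 1/CV² = 2.6.
Then β = k/mean = 2.6/1.78 = 1.46.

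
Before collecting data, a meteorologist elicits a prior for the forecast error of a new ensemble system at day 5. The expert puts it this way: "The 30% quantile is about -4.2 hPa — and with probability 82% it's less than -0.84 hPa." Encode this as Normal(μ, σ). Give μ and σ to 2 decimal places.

For Normal(μ,σ), the p-quantile is μ + z_p·σ. Here z_{0.3} = -0.5244, z_{0.82} = 0.9154.
So -4.2 = μ − 0.5244σ and -0.84 = μ + 0.9154σ.
Subtracting: σ = (-0.84 − -4.2)/(0.9154 − (-0.5244)) = 2.33.
Then μ = -4.2 − (-0.5244)·2.33 = -2.98.

μ = -2.98, σ = 2.33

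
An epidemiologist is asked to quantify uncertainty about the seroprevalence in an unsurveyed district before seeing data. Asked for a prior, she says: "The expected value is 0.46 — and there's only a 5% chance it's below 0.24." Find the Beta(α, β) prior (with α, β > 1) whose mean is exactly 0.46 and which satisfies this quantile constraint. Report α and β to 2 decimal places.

α ≈ 5.75, β ≈ 6.74

With mean 0.46 fixed, write α = 0.46s, β = 0.54s where s = α+β.
Need P(θ < 0.24) = 0.05 under Beta(0.46s, 0.54s). Normal approximation: (q−m)/√(m(1−m)/s) ≈ z_{0.05} = -1.64, so s ≈ 0.46·0.54·(-1.64)²/(0.24−0.46)² = 13.9.
At s = 13.9: P(θ<0.24) ≈ 0.041. Adjusting to match 0.05 gives s ≈ 12.49.
So α = 0.46·12.49 ≈ 5.75, β = 0.54·12.49 ≈ 6.74.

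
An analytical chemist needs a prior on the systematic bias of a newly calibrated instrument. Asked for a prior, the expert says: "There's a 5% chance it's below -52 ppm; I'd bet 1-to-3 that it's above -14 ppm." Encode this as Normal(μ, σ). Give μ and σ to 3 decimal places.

μ = -25.051, σ = 16.384

The p-quantile of Normal(μ,σ) is μ + z_p·σ, with z_{0.05} = -1.645 and z_{0.75} = 0.6745.
Eliminate σ: μ = (z₂·x₁ − z₁·x₂)/(z₂ − z₁) = (0.6745·-52 − (-1.645)·-14)/2.319 = -25.051.
Then σ = (x₂ − x₁)/(z₂ − z₁) = (-14 − -52)/2.319 = 16.384.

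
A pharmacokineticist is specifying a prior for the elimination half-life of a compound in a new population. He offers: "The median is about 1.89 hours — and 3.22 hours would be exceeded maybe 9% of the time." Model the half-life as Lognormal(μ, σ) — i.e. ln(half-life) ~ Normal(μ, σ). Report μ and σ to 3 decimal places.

μ ≈ 0.637, σ ≈ 0.397

If T ~ Lognormal(μ,σ) then ln T ~ Normal(μ,σ), so the p-quantile of ln T is μ + z_p·σ.
ln(1.89) = 0.6366 and ln(3.22) = 1.169; z_{0.5} = 0, z_{0.91} = 1.341.
σ = (1.169 − 0.6366)/(1.341 − (0)) = 0.397.
μ = 0.6366 − (0)·0.397 = 0.637.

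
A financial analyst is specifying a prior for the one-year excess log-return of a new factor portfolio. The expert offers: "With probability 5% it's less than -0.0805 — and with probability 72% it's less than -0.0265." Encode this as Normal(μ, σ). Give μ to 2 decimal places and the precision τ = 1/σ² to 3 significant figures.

μ = -0.04, τ = 1700

The p-quantile of Normal(μ,σ) is μ + z_p·σ, with z_{0.05} = -1.645 and z_{0.72} = 0.5828.
Eliminate σ: μ = (z₂·x₁ − z₁·x₂)/(z₂ − z₁) = (0.5828·-0.0805 − (-1.645)·-0.0265)/2.228 = -0.04.
Then σ = (x₂ − x₁)/(z₂ − z₁) = (-0.0265 − -0.0805)/2.228 = 0.02.
Precision τ = 1/σ² = 1/0.02424² = 1700.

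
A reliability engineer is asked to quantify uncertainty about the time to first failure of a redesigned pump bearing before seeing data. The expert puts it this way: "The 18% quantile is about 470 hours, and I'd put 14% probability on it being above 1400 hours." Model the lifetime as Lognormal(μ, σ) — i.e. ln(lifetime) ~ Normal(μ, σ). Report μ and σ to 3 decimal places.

μ ≈ 6.653, σ ≈ 0.547

If T ~ Lognormal(μ,σ) then ln T ~ Normal(μ,σ), so the p-quantile of ln T is μ + z_p·σ.
ln(470) = 6.153 and ln(1400) = 7.244; z_{0.18} = -0.9154, z_{0.86} = 1.08.
σ = (7.244 − 6.153)/(1.08 − (-0.9154)) = 0.547.
μ = 6.153 − (-0.9154)·0.547 = 6.653.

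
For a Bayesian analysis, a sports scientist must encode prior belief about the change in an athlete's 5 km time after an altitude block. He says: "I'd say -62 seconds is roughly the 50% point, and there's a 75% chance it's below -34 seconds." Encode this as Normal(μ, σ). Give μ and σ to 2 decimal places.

For Normal(μ,σ), the p-quantile is μ + z_p·σ. Here z_{0.5} = 0, z_{0.75} = 0.6745.
So -62 = μ + 0σ and -34 = μ + 0.6745σ.
Subtracting: σ = (-34 − -62)/(0.6745 − (0)) = 41.51.
Then μ = -62 − (0)·41.51 = -62.00.

μ = -62.00, σ = 41.51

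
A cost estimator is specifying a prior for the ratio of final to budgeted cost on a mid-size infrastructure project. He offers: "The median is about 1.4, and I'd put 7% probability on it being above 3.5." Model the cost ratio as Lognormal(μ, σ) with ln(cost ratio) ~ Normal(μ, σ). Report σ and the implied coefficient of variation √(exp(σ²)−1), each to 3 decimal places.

σ ≈ 0.621, CV ≈ 0.686

If T ~ Lognormal(μ,σ) then ln T ~ Normal(μ,σ), so the p-quantile of ln T is μ + z_p·σ.
ln(1.4) = 0.3365 and ln(3.5) = 1.253; z_{0.5} = 0, z_{0.93} = 1.476.
σ = (1.253 − 0.3365)/(1.476 − (0)) = 0.621.
μ = 0.3365 − (0)·0.621 = 0.336.
CV = √(exp(σ²)−1) = √(exp(0.3855)−1) = 0.686.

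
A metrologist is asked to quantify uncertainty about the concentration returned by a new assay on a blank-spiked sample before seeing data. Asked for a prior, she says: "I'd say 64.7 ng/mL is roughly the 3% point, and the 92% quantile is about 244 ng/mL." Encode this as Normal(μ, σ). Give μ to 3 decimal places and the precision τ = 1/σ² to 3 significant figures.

For Normal(μ,σ), the p-quantile is μ + z_p·σ. Here z_{0.03} = -1.881, z_{0.92} = 1.405.
So 64.7 = μ − 1.881σ and 244 = μ + 1.405σ.
Subtracting: σ = (244 − 64.7)/(1.405 − (-1.881)) = 54.567.
Then μ = 64.7 − (-1.881)·54.567 = 167.329.
Precision τ = 1/σ² = 1/54.57² = 0.000336.

μ = 167.329, τ = 0.000336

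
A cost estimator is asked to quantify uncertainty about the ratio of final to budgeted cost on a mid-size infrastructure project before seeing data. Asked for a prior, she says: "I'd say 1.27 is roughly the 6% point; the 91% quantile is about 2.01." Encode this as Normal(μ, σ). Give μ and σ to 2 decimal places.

For Normal(μ,σ), the p-quantile is μ + z_p·σ. Here z_{0.06} = -1.555, z_{0.91} = 1.341.
So 1.27 = μ − 1.555σ and 2.01 = μ + 1.341σ.
Subtracting: σ = (2.01 − 1.27)/(1.341 − (-1.555)) = 0.26.
Then μ = 1.27 − (-1.555)·0.26 = 1.67.

μ = 1.67, σ = 0.26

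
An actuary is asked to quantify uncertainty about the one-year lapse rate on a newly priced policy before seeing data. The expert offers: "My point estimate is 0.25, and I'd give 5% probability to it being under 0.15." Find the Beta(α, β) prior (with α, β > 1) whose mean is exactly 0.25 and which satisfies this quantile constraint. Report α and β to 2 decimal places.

α ≈ 10.86, β ≈ 32.58

With mean 0.25 fixed, write α = 0.25s, β = 0.75s where s = α+β.
Need P(θ < 0.15) = 0.05 under Beta(0.25s, 0.75s). Normal approximation: (q−m)/√(m(1−m)/s) ≈ z_{0.05} = -1.64, so s ≈ 0.25·0.75·(-1.64)²/(0.15−0.25)² = 50.7.
At s = 50.7: P(θ<0.15) ≈ 0.037. Adjusting to match 0.05 gives s ≈ 43.44.
So α = 0.25·43.44 ≈ 10.86, β = 0.75·43.44 ≈ 32.58.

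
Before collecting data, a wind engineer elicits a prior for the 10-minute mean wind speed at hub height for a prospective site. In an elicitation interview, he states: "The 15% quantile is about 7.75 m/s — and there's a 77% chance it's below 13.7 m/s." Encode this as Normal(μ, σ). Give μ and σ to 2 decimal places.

For Normal(μ,σ), the p-quantile is μ + z_p·σ. Here z_{0.15} = -1.036, z_{0.77} = 0.7388.
So 7.75 = μ − 1.036σ and 13.7 = μ + 0.7388σ.
Subtracting: σ = (13.7 − 7.75)/(0.7388 − (-1.036)) = 3.35.
Then μ = 7.75 − (-1.036)·3.35 = 11.22.

μ = 11.22, σ = 3.35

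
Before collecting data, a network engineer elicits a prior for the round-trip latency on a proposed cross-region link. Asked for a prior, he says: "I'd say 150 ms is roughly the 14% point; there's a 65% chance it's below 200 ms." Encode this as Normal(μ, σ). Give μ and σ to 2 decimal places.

μ = 186.85, σ = 34.11

The p-quantile of Normal(μ,σ) is μ + z_p·σ, with z_{0.14} = -1.08 and z_{0.65} = 0.3853.
Eliminate σ: μ = (z₂·x₁ − z₁·x₂)/(z₂ − z₁) = (0.3853·150 − (-1.08)·200)/1.466 = 186.85.
Then σ = (x₂ − x₁)/(z₂ − z₁) = (200 − 150)/1.466 = 34.11.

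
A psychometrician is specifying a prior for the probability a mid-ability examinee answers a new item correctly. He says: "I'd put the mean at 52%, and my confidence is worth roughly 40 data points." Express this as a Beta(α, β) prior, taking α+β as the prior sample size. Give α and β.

Under the effective-sample-size interpretation, Beta(α, β) has prior mean α/(α+β) and prior sample size α+β.
So α+β = 40 and α/(α+β) = 0.52, giving α = 0.52·40 = 20.8 and β = 40 − 20.8 = 19.2.

α = 20.8, β = 19.2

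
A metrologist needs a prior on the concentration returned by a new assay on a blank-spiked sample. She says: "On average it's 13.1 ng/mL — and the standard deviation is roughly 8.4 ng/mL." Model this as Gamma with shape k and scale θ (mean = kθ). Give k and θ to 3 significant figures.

k ≈ 2.43, θ ≈ 5.39

For Gamma(k, scale θ): mean = kθ, variance = kθ², so CV = 1/√k.
CV = SD/mean = 8.4/13.1 = 0.6412, hence k = 1/CV² = 2.43.
Then θ = mean/k = 13.1/2.43 = 5.39.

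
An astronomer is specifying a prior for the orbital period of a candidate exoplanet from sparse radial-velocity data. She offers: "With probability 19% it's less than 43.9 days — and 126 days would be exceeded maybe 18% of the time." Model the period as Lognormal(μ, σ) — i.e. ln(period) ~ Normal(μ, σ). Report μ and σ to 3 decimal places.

If T ~ Lognormal(μ,σ) then ln T ~ Normal(μ,σ), so the p-quantile of ln T is μ + z_p·σ.
ln(43.9) = 3.782 and ln(126) = 4.836; z_{0.19} = -0.8779, z_{0.82} = 0.9154.
σ = (4.836 − 3.782)/(0.9154 − (-0.8779)) = 0.588.
μ = 3.782 − (-0.8779)·0.588 = 4.298.

μ ≈ 4.298, σ ≈ 0.588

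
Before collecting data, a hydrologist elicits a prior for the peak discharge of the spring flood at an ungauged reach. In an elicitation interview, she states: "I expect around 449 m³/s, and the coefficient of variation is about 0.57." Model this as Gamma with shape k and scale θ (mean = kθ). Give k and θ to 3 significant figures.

For Gamma(k, scale θ): mean = kθ, variance = kθ², so CV = 1/√k.
CV = 0.57, hence k = 1/CV² = 3.08.
Then θ = mean/k = 449/3.08 = 146.

k ≈ 3.08, θ ≈ 146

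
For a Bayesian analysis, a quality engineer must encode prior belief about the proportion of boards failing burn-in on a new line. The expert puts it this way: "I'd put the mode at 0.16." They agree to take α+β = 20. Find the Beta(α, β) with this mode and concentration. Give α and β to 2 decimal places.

α = 3.88, β = 16.12

For α,β > 1 the Beta mode is (α−1)/(α+β−2). With α+β = 20, the mode is (α−1)/18.
Set (α−1)/18 = 0.16 → α = 1 + 0.16·18 = 3.88.
β = 20 − α = 16.12.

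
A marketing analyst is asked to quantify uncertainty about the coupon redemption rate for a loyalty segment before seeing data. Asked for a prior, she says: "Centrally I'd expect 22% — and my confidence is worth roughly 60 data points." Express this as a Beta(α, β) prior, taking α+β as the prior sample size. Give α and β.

Under the effective-sample-size interpretation, Beta(α, β) has prior mean α/(α+β) and prior sample size α+β.
So α+β = 60 and α/(α+β) = 0.22, giving α = 0.22·60 = 13.2 and β = 60 − 13.2 = 46.8.

α = 13.2, β = 46.8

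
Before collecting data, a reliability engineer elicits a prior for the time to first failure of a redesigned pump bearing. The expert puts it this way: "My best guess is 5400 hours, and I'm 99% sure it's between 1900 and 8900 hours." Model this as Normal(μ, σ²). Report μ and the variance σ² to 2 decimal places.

A symmetric 99% interval runs μ ± z·σ with z = 2.576.
Half-width = 3500, so σ = 3500/2.576 = 1358.786 and σ² = 1846298.55.
μ is the stated best guess, 5400.00.

μ = 5400.00, σ² = 1846298.55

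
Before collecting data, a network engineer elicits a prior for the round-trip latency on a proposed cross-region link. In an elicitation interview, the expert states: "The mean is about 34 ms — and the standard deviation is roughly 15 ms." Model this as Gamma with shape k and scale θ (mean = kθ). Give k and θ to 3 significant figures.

For Gamma(k, scale θ): mean = kθ, variance = kθ², so CV = 1/√k.
CV = SD/mean = 15/34 = 0.4412, hence k = 1/CV² = 5.14.
Then θ = mean/k = 34/5.14 = 6.62.

k ≈ 5.14, θ ≈ 6.62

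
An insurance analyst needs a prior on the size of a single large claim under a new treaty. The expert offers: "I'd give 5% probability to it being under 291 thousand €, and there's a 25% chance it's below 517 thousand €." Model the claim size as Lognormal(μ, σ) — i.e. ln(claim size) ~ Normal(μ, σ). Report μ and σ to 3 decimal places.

If T ~ Lognormal(μ,σ) then ln T ~ Normal(μ,σ), so the p-quantile of ln T is μ + z_p·σ.
ln(291) = 5.673 and ln(517) = 6.248; z_{0.05} = -1.645, z_{0.25} = -0.6745.
σ = (6.248 − 5.673)/(-0.6745 − (-1.645)) = 0.592.
μ = 5.673 − (-1.645)·0.592 = 6.648.

μ ≈ 6.648, σ ≈ 0.592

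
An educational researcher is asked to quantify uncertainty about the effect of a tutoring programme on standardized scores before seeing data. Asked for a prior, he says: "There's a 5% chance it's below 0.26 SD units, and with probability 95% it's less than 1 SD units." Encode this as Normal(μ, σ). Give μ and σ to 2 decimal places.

μ = 0.63, σ = 0.22

The p-quantile of Normal(μ,σ) is μ + z_p·σ, with z_{0.05} = -1.645 and z_{0.95} = 1.645.
Eliminate σ: μ = (z₂·x₁ − z₁·x₂)/(z₂ − z₁) = (1.645·0.26 − (-1.645)·1)/3.29 = 0.63.
Then σ = (x₂ − x₁)/(z₂ − z₁) = (1 − 0.26)/3.29 = 0.22.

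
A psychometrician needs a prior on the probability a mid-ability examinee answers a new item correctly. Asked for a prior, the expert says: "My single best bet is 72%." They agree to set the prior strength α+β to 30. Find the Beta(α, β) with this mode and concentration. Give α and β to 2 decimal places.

For α,β > 1 the Beta mode is (α−1)/(α+β−2). With α+β = 30, the mode is (α−1)/28.
Set (α−1)/28 = 0.72 → α = 1 + 0.72·28 = 21.16.
β = 30 − α = 8.84.

α = 21.16, β = 8.84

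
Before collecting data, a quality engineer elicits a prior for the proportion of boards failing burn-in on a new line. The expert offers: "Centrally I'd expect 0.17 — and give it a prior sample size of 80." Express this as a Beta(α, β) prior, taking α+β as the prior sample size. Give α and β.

α = 13.6, β = 66.4

Under the effective-sample-size interpretation, Beta(α, β) has prior mean α/(α+β) and prior sample size α+β.
So α+β = 80 and α/(α+β) = 0.17, giving α = 0.17·80 = 13.6 and β = 80 − 13.6 = 66.4.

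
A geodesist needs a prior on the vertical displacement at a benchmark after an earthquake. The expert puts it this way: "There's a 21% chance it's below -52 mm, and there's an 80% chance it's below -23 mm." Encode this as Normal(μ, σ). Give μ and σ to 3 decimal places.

μ = -37.810, σ = 17.597

The p-quantile of Normal(μ,σ) is μ + z_p·σ, with z_{0.21} = -0.8064 and z_{0.8} = 0.8416.
Eliminate σ: μ = (z₂·x₁ − z₁·x₂)/(z₂ − z₁) = (0.8416·-52 − (-0.8064)·-23)/1.648 = -37.810.
Then σ = (x₂ − x₁)/(z₂ − z₁) = (-23 − -52)/1.648 = 17.597.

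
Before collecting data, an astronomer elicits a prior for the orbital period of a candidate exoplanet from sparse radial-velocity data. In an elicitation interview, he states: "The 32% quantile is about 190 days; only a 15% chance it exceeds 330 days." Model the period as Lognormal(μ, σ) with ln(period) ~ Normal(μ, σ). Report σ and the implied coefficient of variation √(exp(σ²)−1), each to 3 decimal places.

σ ≈ 0.367, CV ≈ 0.380

If T ~ Lognormal(μ,σ) then ln T ~ Normal(μ,σ), so the p-quantile of ln T is μ + z_p·σ.
ln(190) = 5.247 and ln(330) = 5.799; z_{0.32} = -0.4677, z_{0.85} = 1.036.
σ = (5.799 − 5.247)/(1.036 − (-0.4677)) = 0.367.
μ = 5.247 − (-0.4677)·0.367 = 5.419.
CV = √(exp(σ²)−1) = √(exp(0.1347)−1) = 0.380.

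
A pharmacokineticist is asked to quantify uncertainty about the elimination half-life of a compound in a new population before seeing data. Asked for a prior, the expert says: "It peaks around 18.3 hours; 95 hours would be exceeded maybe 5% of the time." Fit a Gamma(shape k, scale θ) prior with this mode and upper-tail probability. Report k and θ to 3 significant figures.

Gamma(k,θ) with k>1 has mode (k−1)θ, so θ = 18.3/(k−1).
Need P(X < 95) = 0.95 with θ tied to k this way. Start at k = 2, θ = 18.3: P(X<95) ≈ 0.966.
Too high — lower k to spread out. Iterating converges to k ≈ 1.87.
Then θ = 18.3/(1.87−1) ≈ 20.9.

k ≈ 1.87, θ ≈ 20.9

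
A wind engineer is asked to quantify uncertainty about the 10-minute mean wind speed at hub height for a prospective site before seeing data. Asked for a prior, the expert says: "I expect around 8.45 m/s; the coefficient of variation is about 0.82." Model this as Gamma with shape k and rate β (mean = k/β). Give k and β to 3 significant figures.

For Gamma(k, rate β): mean = k/β, variance = k/β², so CV = 1/√k.
CV = 0.82, hence k = 1/CV² = 1.49.
Then β = k/mean = 1.49/8.45 = 0.176.

k ≈ 1.49, β ≈ 0.176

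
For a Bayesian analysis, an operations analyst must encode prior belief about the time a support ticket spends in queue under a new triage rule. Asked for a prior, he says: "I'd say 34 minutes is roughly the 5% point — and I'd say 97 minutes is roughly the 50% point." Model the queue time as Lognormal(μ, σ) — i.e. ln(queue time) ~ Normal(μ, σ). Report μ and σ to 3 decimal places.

If T ~ Lognormal(μ,σ) then ln T ~ Normal(μ,σ), so the p-quantile of ln T is μ + z_p·σ.
ln(34) = 3.526 and ln(97) = 4.575; z_{0.05} = -1.645, z_{0.5} = 0.
σ = (4.575 − 3.526)/(0 − (-1.645)) = 0.637.
μ = 3.526 − (-1.645)·0.637 = 4.575.

μ ≈ 4.575, σ ≈ 0.637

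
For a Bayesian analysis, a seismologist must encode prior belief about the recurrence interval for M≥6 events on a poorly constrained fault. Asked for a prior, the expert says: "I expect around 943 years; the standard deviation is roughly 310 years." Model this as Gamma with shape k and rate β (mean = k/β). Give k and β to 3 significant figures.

k ≈ 9.25, β ≈ 0.00981

For Gamma(k, rate β): mean = k/β, variance = k/β², so CV = 1/√k.
CV = SD/mean = 310/943 = 0.3287, hence k = 1/CV² = 9.25.
Then β = k/mean = 9.25/943 = 0.00981.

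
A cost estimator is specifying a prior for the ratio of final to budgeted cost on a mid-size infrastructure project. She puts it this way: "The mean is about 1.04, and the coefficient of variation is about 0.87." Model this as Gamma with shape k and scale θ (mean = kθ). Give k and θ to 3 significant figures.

For Gamma(k, scale θ): mean = kθ, variance = kθ², so CV = 1/√k.
CV = 0.87, hence k = 1/CV² = 1.32.
Then θ = mean/k = 1.04/1.32 = 0.787.

k ≈ 1.32, θ ≈ 0.787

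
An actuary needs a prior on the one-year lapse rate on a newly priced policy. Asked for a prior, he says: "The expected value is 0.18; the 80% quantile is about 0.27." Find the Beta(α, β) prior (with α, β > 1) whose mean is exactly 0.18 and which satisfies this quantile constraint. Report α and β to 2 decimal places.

With mean 0.18 fixed, write α = 0.18s, β = 0.82s where s = α+β.
Need P(θ < 0.27) = 0.8 under Beta(0.18s, 0.82s). Normal approximation: (q−m)/√(m(1−m)/s) ≈ z_{0.8} = 0.842, so s ≈ 0.18·0.82·(0.842)²/(0.27−0.18)² = 12.9.
At s = 12.9: P(θ<0.27) ≈ 0.815. Adjusting to match 0.8 gives s ≈ 10.63.
So α = 0.18·10.63 ≈ 1.91, β = 0.82·10.63 ≈ 8.72.

α ≈ 1.91, β ≈ 8.72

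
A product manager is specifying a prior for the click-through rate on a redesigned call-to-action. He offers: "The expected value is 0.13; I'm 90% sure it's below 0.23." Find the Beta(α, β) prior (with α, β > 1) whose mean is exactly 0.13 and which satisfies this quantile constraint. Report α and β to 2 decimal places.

With mean 0.13 fixed, write α = 0.13s, β = 0.87s where s = α+β.
Need P(θ < 0.23) = 0.9 under Beta(0.13s, 0.87s). Normal approximation: (q−m)/√(m(1−m)/s) ≈ z_{0.9} = 1.28, so s ≈ 0.13·0.87·(1.28)²/(0.23−0.13)² = 18.6.
At s = 18.6: P(θ<0.23) ≈ 0.893. Adjusting to match 0.9 gives s ≈ 20.20.
So α = 0.13·20.20 ≈ 2.63, β = 0.87·20.20 ≈ 17.57.

α ≈ 2.63, β ≈ 17.57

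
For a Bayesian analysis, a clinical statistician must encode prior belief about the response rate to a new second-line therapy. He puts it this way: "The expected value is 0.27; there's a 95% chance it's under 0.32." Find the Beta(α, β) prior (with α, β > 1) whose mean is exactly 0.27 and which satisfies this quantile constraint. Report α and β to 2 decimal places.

With mean 0.27 fixed, write α = 0.27s, β = 0.73s where s = α+β.
Need P(θ < 0.32) = 0.95 under Beta(0.27s, 0.73s). Normal approximation: (q−m)/√(m(1−m)/s) ≈ z_{0.95} = 1.64, so s ≈ 0.27·0.73·(1.64)²/(0.32−0.27)² = 213.3.
At s = 213.3: P(θ<0.32) ≈ 0.946. Adjusting to match 0.95 gives s ≈ 222.60.
So α = 0.27·222.60 ≈ 60.10, β = 0.73·222.60 ≈ 162.50.

α ≈ 60.10, β ≈ 162.50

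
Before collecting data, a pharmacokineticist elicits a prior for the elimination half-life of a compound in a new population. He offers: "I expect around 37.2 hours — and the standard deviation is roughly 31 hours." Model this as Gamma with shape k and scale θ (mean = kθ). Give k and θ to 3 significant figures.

k ≈ 1.44, θ ≈ 25.8

For Gamma(k, scale θ): mean = kθ, variance = kθ², so CV = 1/√k.
CV = SD/mean = 31/37.2 = 0.8333, hence k = 1/CV² = 1.44.
Then θ = mean/k = 37.2/1.44 = 25.8.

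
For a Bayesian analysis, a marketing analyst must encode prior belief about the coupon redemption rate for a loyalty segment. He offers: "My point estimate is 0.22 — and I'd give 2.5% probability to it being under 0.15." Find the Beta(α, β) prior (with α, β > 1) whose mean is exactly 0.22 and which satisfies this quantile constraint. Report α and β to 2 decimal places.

α ≈ 25.72, β ≈ 91.19

With mean 0.22 fixed, write α = 0.22s, β = 0.78s where s = α+β.
Need P(θ < 0.15) = 0.025 under Beta(0.22s, 0.78s). Normal approximation: (q−m)/√(m(1−m)/s) ≈ z_{0.025} = -1.96, so s ≈ 0.22·0.78·(-1.96)²/(0.15−0.22)² = 134.5.
At s = 134.5: P(θ<0.15) ≈ 0.017. Adjusting to match 0.025 gives s ≈ 116.91.
So α = 0.22·116.91 ≈ 25.72, β = 0.78·116.91 ≈ 91.19.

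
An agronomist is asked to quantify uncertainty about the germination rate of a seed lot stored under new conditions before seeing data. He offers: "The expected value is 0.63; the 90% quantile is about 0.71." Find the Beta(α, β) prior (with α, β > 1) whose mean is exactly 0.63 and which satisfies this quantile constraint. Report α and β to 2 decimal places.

α ≈ 36.51, β ≈ 21.44

With mean 0.63 fixed, write α = 0.63s, β = 0.37s where s = α+β.
Need P(θ < 0.71) = 0.9 under Beta(0.63s, 0.37s). Normal approximation: (q−m)/√(m(1−m)/s) ≈ z_{0.9} = 1.28, so s ≈ 0.63·0.37·(1.28)²/(0.71−0.63)² = 59.8.
At s = 59.8: P(θ<0.71) ≈ 0.904. Adjusting to match 0.9 gives s ≈ 57.96.
So α = 0.63·57.96 ≈ 36.51, β = 0.37·57.96 ≈ 21.44.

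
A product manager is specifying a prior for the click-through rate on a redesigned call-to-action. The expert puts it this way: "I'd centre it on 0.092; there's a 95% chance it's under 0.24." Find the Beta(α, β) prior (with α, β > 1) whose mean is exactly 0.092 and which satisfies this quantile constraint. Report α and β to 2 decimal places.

α ≈ 1.29, β ≈ 12.77

With mean 0.092 fixed, write α = 0.092s, β = 0.908s where s = α+β.
Need P(θ < 0.24) = 0.95 under Beta(0.092s, 0.908s). Normal approximation: (q−m)/√(m(1−m)/s) ≈ z_{0.95} = 1.64, so s ≈ 0.092·0.908·(1.64)²/(0.24−0.092)² = 10.3.
At s = 10.3: P(θ<0.24) ≈ 0.930. Adjusting to match 0.95 gives s ≈ 14.06.
So α = 0.092·14.06 ≈ 1.29, β = 0.908·14.06 ≈ 12.77.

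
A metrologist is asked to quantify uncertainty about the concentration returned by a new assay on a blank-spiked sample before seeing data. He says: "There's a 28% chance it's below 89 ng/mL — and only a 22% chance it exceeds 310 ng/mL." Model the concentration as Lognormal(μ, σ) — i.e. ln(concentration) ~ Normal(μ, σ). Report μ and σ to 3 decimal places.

μ ≈ 5.025, σ ≈ 0.921

If T ~ Lognormal(μ,σ) then ln T ~ Normal(μ,σ), so the p-quantile of ln T is μ + z_p·σ.
ln(89) = 4.489 and ln(310) = 5.737; z_{0.28} = -0.5828, z_{0.78} = 0.7722.
σ = (5.737 − 4.489)/(0.7722 − (-0.5828)) = 0.921.
μ = 4.489 − (-0.5828)·0.921 = 5.025.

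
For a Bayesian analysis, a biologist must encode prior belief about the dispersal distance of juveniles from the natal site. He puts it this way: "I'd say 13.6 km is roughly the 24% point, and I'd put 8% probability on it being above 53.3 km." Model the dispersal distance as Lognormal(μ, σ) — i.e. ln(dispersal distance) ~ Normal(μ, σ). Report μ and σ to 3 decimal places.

μ ≈ 3.067, σ ≈ 0.647

If T ~ Lognormal(μ,σ) then ln T ~ Normal(μ,σ), so the p-quantile of ln T is μ + z_p·σ.
ln(13.6) = 2.61 and ln(53.3) = 3.976; z_{0.24} = -0.7063, z_{0.92} = 1.405.
σ = (3.976 − 2.61)/(1.405 − (-0.7063)) = 0.647.
μ = 2.61 − (-0.7063)·0.647 = 3.067.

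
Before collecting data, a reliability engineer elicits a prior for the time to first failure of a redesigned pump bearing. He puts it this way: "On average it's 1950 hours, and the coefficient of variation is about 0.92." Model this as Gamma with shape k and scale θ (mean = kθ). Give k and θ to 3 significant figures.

k ≈ 1.18, θ ≈ 1650

For Gamma(k, scale θ): mean = kθ, variance = kθ², so CV = 1/√k.
CV = 0.92, hence k = 1/CV² = 1.18.
Then θ = mean/k = 1950/1.18 = 1650.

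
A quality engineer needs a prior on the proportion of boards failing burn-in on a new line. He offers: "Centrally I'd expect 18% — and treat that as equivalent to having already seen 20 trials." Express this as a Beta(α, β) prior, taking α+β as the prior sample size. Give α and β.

Under the effective-sample-size interpretation, Beta(α, β) has prior mean α/(α+β) and prior sample size α+β.
So α+β = 20 and α/(α+β) = 0.18, giving α = 0.18·20 = 3.6 and β = 20 − 3.6 = 16.4.

α = 3.6, β = 16.4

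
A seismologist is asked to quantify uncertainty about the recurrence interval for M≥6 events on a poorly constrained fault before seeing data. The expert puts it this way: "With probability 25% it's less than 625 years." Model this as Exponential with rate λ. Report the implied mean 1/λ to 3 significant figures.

P(T < 625.0) = 1 − e^(−λ·625.0) = 0.25, so λ = −ln(1−0.25)/625.0 = −ln(0.75)/625.0 = 0.00046.
Mean = 1/λ = 2170 years.

mean ≈ 2170 years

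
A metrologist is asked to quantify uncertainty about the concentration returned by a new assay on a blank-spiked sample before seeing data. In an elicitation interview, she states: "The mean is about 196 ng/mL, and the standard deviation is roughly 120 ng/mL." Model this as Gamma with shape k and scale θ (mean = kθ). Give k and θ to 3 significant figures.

k ≈ 2.67, θ ≈ 73.5

For Gamma(k, scale θ): mean = kθ, variance = kθ², so CV = 1/√k.
CV = SD/mean = 120/196 = 0.6122, hence k = 1/CV² = 2.67.
Then θ = mean/k = 196/2.67 = 73.5.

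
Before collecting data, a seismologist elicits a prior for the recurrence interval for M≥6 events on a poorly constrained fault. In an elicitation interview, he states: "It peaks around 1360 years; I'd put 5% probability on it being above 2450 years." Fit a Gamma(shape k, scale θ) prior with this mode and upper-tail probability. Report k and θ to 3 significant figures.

k ≈ 9.04, θ ≈ 169

Gamma(k,θ) with k>1 has mode (k−1)θ, so θ = 1360/(k−1).
Need P(X < 2450) = 0.95 with θ tied to k this way. Start at k = 2, θ = 1360: P(X<2450) ≈ 0.538.
Too low — raise k to concentrate. Iterating converges to k ≈ 9.04.
Then θ = 1360/(9.04−1) ≈ 169.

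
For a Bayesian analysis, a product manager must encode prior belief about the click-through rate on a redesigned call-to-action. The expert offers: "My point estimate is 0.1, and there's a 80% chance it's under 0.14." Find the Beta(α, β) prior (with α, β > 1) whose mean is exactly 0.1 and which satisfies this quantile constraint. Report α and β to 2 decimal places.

With mean 0.1 fixed, write α = 0.1s, β = 0.9s where s = α+β.
Need P(θ < 0.14) = 0.8 under Beta(0.1s, 0.9s). Normal approximation: (q−m)/√(m(1−m)/s) ≈ z_{0.8} = 0.842, so s ≈ 0.1·0.9·(0.842)²/(0.14−0.1)² = 39.8.
At s = 39.8: P(θ<0.14) ≈ 0.814. Adjusting to match 0.8 gives s ≈ 33.27.
So α = 0.1·33.27 ≈ 3.33, β = 0.9·33.27 ≈ 29.94.

α ≈ 3.33, β ≈ 29.94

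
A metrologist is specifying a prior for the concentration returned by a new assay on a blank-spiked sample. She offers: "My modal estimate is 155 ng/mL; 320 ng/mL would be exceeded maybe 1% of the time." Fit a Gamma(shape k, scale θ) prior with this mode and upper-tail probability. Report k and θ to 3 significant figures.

k ≈ 10.3, θ ≈ 16.7

Gamma(k,θ) with k>1 has mode (k−1)θ, so θ = 155/(k−1).
Need P(X < 320) = 0.99 with θ tied to k this way. Start at k = 2, θ = 155: P(X<320) ≈ 0.611.
Too low — raise k to concentrate. Iterating converges to k ≈ 10.3.
Then θ = 155/(10.3−1) ≈ 16.7.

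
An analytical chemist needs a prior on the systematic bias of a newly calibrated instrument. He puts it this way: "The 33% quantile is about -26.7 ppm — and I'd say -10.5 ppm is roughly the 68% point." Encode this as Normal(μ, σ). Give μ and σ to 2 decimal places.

μ = -18.85, σ = 17.85

For Normal(μ,σ), the p-quantile is μ + z_p·σ. Here z_{0.33} = -0.4399, z_{0.68} = 0.4677.
So -26.7 = μ − 0.4399σ and -10.5 = μ + 0.4677σ.
Subtracting: σ = (-10.5 − -26.7)/(0.4677 − (-0.4399)) = 17.85.
Then μ = -26.7 − (-0.4399)·17.85 = -18.85.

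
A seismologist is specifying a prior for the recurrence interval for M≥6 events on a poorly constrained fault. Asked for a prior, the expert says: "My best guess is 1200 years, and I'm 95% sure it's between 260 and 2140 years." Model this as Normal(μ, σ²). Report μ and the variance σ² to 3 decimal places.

μ = 1200.000, σ² = 230016.783

A symmetric 95% interval runs μ ± z·σ with z = 1.96.
Half-width = 940, so σ = 940/1.96 = 479.6006 and σ² = 230016.783.
μ is the stated best guess, 1200.000.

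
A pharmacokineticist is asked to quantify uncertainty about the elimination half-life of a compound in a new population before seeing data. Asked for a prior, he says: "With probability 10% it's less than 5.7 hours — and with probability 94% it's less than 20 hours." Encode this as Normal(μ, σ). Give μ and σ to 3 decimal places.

μ = 12.161, σ = 5.042

The p-quantile of Normal(μ,σ) is μ + z_p·σ, with z_{0.1} = -1.282 and z_{0.94} = 1.555.
Eliminate σ: μ = (z₂·x₁ − z₁·x₂)/(z₂ − z₁) = (1.555·5.7 − (-1.282)·20)/2.836 = 12.161.
Then σ = (x₂ − x₁)/(z₂ − z₁) = (20 − 5.7)/2.836 = 5.042.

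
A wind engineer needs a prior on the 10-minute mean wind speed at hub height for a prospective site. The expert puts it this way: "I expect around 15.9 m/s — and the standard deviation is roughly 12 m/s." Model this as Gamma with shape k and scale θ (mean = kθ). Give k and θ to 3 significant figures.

k ≈ 1.76, θ ≈ 9.06

For Gamma(k, scale θ): mean = kθ, variance = kθ², so CV = 1/√k.
CV = SD/mean = 12/15.9 = 0.7547, hence k = 1/CV² = 1.76.
Then θ = mean/k = 15.9/1.76 = 9.06.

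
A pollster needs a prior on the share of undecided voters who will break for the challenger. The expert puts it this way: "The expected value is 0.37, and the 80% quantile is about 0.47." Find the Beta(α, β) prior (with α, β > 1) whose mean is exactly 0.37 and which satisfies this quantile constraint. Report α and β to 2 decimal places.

α ≈ 5.95, β ≈ 10.13

With mean 0.37 fixed, write α = 0.37s, β = 0.63s where s = α+β.
Need P(θ < 0.47) = 0.8 under Beta(0.37s, 0.63s). Normal approximation: (q−m)/√(m(1−m)/s) ≈ z_{0.8} = 0.842, so s ≈ 0.37·0.63·(0.842)²/(0.47−0.37)² = 16.5.
At s = 16.5: P(θ<0.47) ≈ 0.803. Adjusting to match 0.8 gives s ≈ 16.07.
So α = 0.37·16.07 ≈ 5.95, β = 0.63·16.07 ≈ 10.13.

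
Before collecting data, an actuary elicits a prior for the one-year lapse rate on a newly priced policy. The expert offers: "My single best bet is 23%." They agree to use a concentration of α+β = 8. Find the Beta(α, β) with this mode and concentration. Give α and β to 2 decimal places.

For α,β > 1 the Beta mode is (α−1)/(α+β−2). With α+β = 8, the mode is (α−1)/6.
Set (α−1)/6 = 0.23 → α = 1 + 0.23·6 = 2.38.
β = 8 − α = 5.62.

α = 2.38, β = 5.62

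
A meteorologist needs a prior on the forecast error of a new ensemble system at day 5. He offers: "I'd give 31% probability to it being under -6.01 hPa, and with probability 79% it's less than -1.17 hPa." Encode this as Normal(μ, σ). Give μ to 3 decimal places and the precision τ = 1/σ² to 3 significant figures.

The p-quantile of Normal(μ,σ) is μ + z_p·σ, with z_{0.31} = -0.4959 and z_{0.79} = 0.8064.
Eliminate σ: μ = (z₂·x₁ − z₁·x₂)/(z₂ − z₁) = (0.8064·-6.01 − (-0.4959)·-1.17)/1.302 = -4.167.
Then σ = (x₂ − x₁)/(z₂ − z₁) = (-1.17 − -6.01)/1.302 = 3.717.
Precision τ = 1/σ² = 1/3.717² = 0.0724.

μ = -4.167, τ = 0.0724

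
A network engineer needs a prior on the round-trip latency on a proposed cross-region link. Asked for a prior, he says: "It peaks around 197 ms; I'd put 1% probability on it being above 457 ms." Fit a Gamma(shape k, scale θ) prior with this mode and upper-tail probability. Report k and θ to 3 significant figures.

k ≈ 7.74, θ ≈ 29.2

Gamma(k,θ) with k>1 has mode (k−1)θ, so θ = 197/(k−1).
Need P(X < 457) = 0.99 with θ tied to k this way. Start at k = 2, θ = 197: P(X<457) ≈ 0.674.
Too low — raise k to concentrate. Iterating converges to k ≈ 7.74.
Then θ = 197/(7.74−1) ≈ 29.2.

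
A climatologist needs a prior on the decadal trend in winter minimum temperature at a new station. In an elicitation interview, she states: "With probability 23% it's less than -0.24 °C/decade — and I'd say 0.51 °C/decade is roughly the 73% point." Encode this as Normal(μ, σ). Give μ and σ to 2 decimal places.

μ = 0.17, σ = 0.55

For Normal(μ,σ), the p-quantile is μ + z_p·σ. Here z_{0.23} = -0.7388, z_{0.73} = 0.6128.
So -0.24 = μ − 0.7388σ and 0.51 = μ + 0.6128σ.
Subtracting: σ = (0.51 − -0.24)/(0.6128 − (-0.7388)) = 0.55.
Then μ = -0.24 − (-0.7388)·0.55 = 0.17.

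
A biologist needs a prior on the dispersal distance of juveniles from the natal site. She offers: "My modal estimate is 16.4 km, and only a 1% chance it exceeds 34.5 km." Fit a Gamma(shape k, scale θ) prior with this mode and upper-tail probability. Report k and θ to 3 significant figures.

Gamma(k,θ) with k>1 has mode (k−1)θ, so θ = 16.4/(k−1).
Need P(X < 34.5) = 0.99 with θ tied to k this way. Start at k = 2, θ = 16.4: P(X<34.5) ≈ 0.621.
Too low — raise k to concentrate. Iterating converges to k ≈ 9.8.
Then θ = 16.4/(9.8−1) ≈ 1.86.

k ≈ 9.8, θ ≈ 1.86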